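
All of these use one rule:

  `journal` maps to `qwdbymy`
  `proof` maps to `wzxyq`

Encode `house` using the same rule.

In journal: j→q is +7, o→w is +8, u→d is +9, r→b is +10 — the shift increases by 1 each position. The shift increases by 1 at each position, starting from +7: 7, 8, 9, ….
On house: h+7=o, o+8=w, u+9=d, s+10=c, e+11=p.

owdcp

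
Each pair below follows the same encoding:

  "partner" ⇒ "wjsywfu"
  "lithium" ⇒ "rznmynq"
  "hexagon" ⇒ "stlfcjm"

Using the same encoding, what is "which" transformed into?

The output letters match the input read backwards, each shifted +5: partner reversed is rentrap. The word is reversed, then every letter is shifted forward by 5.
For which: reverse → hcihw; then shift: h+5=m, c+5=h, i+5=n, h+5=m, w+5=b.

mhnmb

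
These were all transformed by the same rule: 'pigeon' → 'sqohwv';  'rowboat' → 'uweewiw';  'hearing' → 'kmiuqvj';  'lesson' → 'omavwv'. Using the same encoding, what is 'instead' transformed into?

Shifts by position in pigeon: pos 0: p→s (+3), pos 1: i→q (+8), pos 2: g→o (+8), pos 3: e→h (+3), pos 4: o→w (+8), pos 5: n→v (+8) — repeating every 3. The shifts repeat in a cycle of length 3: positions 0,1,… shift by +3, +8, +8, then the pattern repeats.
For instead: i+3=l, n+8=v, s+8=a, t+3=w, e+8=m, a+8=i, d+3=g.

lvawmig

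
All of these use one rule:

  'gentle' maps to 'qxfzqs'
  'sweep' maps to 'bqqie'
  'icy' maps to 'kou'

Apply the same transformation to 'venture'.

The word is reversed, then every letter is shifted forward by 12.
On venture: reverse → erutnev; then shift: e+12=q, r+12=d, u+12=g, t+12=f, n+12=z, e+12=q, v+12=h.

qdgfzqh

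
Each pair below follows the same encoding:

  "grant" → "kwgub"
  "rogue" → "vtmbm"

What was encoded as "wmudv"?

shown

In grant: g→k is +4, r→w is +5, a→g is +6, n→u is +7 — the shift increases by 1 each position. The shift increases by 1 at each position, starting from +4: 4, 5, 6, ….
Reversing it on wmudv: w−4=s, m−5=h, u−6=o, d−7=w, v−8=n.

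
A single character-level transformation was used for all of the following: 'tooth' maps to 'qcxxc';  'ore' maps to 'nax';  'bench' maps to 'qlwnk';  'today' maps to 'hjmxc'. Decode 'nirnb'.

The output letters match the input read backwards, each shifted +9: tooth reversed is htoot. Two steps: reverse the string, then apply a Caesar shift of +9.
Decoding nirnb: shift back: n−9=e, i−9=z, r−9=i, n−9=e, b−9=s → ezies; then reverse → seize.

seize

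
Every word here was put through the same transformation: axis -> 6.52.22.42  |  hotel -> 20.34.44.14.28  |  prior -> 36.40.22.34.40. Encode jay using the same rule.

With a=1..z=26, the number is 2·pos + 4.
On jay: j=10→24, a=1→6, y=25→54.

24.6.54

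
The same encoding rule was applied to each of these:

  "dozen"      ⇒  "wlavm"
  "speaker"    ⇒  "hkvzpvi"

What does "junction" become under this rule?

qfmxgrlm

Each pair mirrors across the alphabet (d↔w, o↔l, z↔a): positions sum to 25. This is the alphabet-reversal cipher (Atbash): a becomes z, b becomes y, etc.
Applying it to junction: j↔q, u↔f, n↔m, c↔x, t↔g, i↔r, o↔l, n↔m.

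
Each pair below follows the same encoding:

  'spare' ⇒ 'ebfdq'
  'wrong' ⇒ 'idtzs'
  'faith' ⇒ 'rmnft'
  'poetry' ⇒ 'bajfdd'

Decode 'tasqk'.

honey

The shifts repeat in a cycle of length 3: positions 0,1,… shift by +12, +12, +5, then the pattern repeats.
Undoing it on tasqk: t−12=h, a−12=o, s−5=n, q−12=e, k−12=y.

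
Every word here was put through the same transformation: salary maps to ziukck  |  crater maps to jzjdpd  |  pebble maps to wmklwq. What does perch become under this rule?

wmams

In salary: s→z is +7, a→i is +8, l→u is +9, a→k is +10 — the shift increases by 1 each position. Letter i (0-indexed) is shifted by i+7, so successive shifts are 7, 8, 9, ….
For perch: p+7=w, e+8=m, r+9=a, c+10=m, h+11=s.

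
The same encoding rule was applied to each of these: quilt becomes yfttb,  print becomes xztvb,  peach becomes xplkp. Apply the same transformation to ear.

The shift depends on letter class: consonant q→y is +8, but vowel u→f is +11. Vowels shift forward by 11 and consonants shift forward by 8.
On ear: e(vowel)+11=p, a(vowel)+11=l, r(cons)+8=z.

plz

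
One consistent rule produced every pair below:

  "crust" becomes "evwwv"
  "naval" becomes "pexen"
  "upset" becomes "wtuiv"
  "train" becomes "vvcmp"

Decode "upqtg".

Shifts by position in crust: pos 0: c→e (+2), pos 1: r→v (+4), pos 2: u→w (+2), pos 3: s→w (+4) — repeating every 2. The shifts repeat in a cycle of length 2: positions 0,1,… shift by +2, +4, then the pattern repeats.
Undoing it on upqtg: u−2=s, p−4=l, q−2=o, t−4=p, g−2=e.

slope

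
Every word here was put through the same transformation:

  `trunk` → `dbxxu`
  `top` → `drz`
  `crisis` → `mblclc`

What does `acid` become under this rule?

dmln

Two shifts are in play — +3 for a/e/i/o/u, +10 for every other letter.
For acid: a(vowel)+3=d, c(cons)+10=m, i(vowel)+3=l, d(cons)+10=n.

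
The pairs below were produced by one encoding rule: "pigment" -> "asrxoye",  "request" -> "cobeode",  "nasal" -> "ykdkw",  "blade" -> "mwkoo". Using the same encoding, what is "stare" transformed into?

Two shifts are in play — +10 for a/e/i/o/u, +11 for every other letter.
On stare: s(cons)+11=d, t(cons)+11=e, a(vowel)+10=k, r(cons)+11=c, e(vowel)+10=o.

dekco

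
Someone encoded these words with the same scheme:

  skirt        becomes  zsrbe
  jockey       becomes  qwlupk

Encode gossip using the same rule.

nwbctb

The shift increases by 1 at each position, starting from +7: 7, 8, 9, ….
Applying it to gossip: g+7=n, o+8=w, s+9=b, s+10=c, i+11=t, p+12=b.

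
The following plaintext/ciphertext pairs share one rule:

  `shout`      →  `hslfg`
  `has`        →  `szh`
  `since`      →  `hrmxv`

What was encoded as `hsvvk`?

sheep

This is the alphabet-reversal cipher (Atbash): a becomes z, b becomes y, etc.
Decoding hsvvk: h↔s, s↔h, v↔e, v↔e, k↔p.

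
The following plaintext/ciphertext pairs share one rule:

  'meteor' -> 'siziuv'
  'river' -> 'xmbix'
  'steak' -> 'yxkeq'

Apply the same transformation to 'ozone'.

Shifts by position in meteor: pos 0: m→s (+6), pos 1: e→i (+4), pos 2: t→z (+6), pos 3: e→i (+4) — repeating every 2. It's a Vigenère-style cipher with numeric key [6,4]: position i shifts by key[i mod 2].
For ozone: o+6=u, z+4=d, o+6=u, n+4=r, e+6=k.

udurk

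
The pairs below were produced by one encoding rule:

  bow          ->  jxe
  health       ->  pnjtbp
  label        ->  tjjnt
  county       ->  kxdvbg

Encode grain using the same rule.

ozjrv

The shift depends on letter class: consonant b→j is +8, but vowel o→x is +9. Two shifts are in play — +9 for a/e/i/o/u, +8 for every other letter.
Applying it to grain: g(cons)+8=o, r(cons)+8=z, a(vowel)+9=j, i(vowel)+9=r, n(cons)+8=v.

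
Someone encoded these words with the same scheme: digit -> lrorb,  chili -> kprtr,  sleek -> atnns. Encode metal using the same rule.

The shift depends on letter class: consonant d→l is +8, but vowel i→r is +9. The rule splits by letter class: vowels +9, consonants +8.
On metal: m(cons)+8=u, e(vowel)+9=n, t(cons)+8=b, a(vowel)+9=j, l(cons)+8=t.

unbjt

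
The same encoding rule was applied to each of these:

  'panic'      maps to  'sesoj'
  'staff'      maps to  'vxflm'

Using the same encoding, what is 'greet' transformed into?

In panic: p→s is +3, a→e is +4, n→s is +5, i→o is +6 — the shift increases by 1 each position. Each letter shifts forward by (position + 3), i.e. 3, 4, 5, … — the shift grows by one for each successive letter.
Applying it to greet: g+3=j, r+4=v, e+5=j, e+6=k, t+7=a.

jvjka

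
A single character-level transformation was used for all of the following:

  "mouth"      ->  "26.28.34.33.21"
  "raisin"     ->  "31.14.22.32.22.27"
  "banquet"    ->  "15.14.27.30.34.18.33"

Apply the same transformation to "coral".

m is letter #13 and maps to 26: an offset of 13. Letters become their 1-based position plus 13 (so a→14, b→15, …).
Applying it to coral: c=3→16, o=15→28, r=18→31, a=1→14, l=12→25.

16.28.31.14.25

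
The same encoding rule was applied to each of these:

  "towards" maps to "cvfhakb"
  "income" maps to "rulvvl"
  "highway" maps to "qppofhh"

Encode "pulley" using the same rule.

ybusnf

A repeating key of period 2 is used — shifts +9, +7 over and over.
Applying it to pulley: p+9=y, u+7=b, l+9=u, l+7=s, e+9=n, y+7=f.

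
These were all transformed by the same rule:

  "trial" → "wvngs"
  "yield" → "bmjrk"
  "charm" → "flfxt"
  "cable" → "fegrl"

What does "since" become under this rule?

vmsil

In trial: t→w is +3, r→v is +4, i→n is +5, a→g is +6 — the shift increases by 1 each position. The shift increases by 1 at each position, starting from +3: 3, 4, 5, ….
Applying it to since: s+3=v, i+4=m, n+5=s, c+6=i, e+7=l.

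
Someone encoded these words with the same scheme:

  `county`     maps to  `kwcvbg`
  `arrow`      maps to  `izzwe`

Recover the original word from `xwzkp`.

porch

It's a constant shift of +8 (ROT8).
Undoing it on xwzkp: x−8=p, w−8=o, z−8=r, k−8=c, p−8=h.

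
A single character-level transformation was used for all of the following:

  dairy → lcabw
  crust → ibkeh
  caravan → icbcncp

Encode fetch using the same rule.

rohix

Each letter's alphabet position (a=0..z=25) is mapped through 3·x+2 mod 26 — an affine cipher.
Applying it to fetch: f(5)→3·5+2≡17=r; e(4)→3·4+2≡14=o; t(19)→3·19+2≡7=h; c(2)→3·2+2≡8=i; h(7)→3·7+2≡23=x (all mod 26).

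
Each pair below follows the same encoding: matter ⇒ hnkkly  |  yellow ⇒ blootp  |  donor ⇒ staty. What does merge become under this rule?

Each letter's alphabet position (a=0..z=25) is mapped through 19·x+13 mod 26 — an affine cipher.
For merge: m(12)→19·12+13≡7=h; e(4)→19·4+13≡11=l; r(17)→19·17+13≡24=y; g(6)→19·6+13≡23=x; e(4)→19·4+13≡11=l (all mod 26).

hlyxl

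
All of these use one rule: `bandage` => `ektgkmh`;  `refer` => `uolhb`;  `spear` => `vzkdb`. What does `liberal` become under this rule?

oshhbgo

The shifts repeat in a cycle of length 3: positions 0,1,… shift by +3, +10, +6, then the pattern repeats.
For liberal: l+3=o, i+10=s, b+6=h, e+3=h, r+10=b, a+6=g, l+3=o.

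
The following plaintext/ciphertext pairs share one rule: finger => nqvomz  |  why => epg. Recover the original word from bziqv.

Compare letters: f→n is +8, i→q is +8, n→v is +8 — a constant shift. This is a Caesar cipher with shift 8.
Undoing it on bziqv: b−8=t, z−8=r, i−8=a, q−8=i, v−8=n.

train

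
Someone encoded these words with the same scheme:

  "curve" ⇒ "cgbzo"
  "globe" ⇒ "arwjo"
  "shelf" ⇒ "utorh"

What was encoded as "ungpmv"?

stupid

c(2)→c(2) and u(20)→g(6) fit y≡19x+16 (mod 26); the inverse of 19 mod 26 is 11. Treating letters as 0–25, the rule is x ↦ 19x + 16 (mod 26).
Decoding ungpmv: u(20)→11·(20−16)≡18=s; n(13)→11·(13−16)≡19=t; g(6)→11·(6−16)≡20=u; p(15)→11·(15−16)≡15=p; m(12)→11·(12−16)≡8=i; v(21)→11·(21−16)≡3=d (all mod 26).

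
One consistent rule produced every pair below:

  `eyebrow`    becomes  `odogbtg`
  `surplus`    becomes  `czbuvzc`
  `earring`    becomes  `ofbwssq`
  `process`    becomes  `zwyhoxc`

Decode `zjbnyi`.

period

Shifts by position in eyebrow: pos 0: e→o (+10), pos 1: y→d (+5), pos 2: e→o (+10), pos 3: b→g (+5) — repeating every 2. It's a Vigenère-style cipher with numeric key [10,5]: position i shifts by key[i mod 2].
Undoing it on zjbnyi: z−10=p, j−5=e, b−10=r, n−5=i, y−10=o, i−5=d.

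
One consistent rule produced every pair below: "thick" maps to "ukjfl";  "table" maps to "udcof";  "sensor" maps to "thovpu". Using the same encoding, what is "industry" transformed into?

Shifts by position in thick: pos 0: t→u (+1), pos 1: h→k (+3), pos 2: i→j (+1), pos 3: c→f (+3) — repeating every 2. It's a Vigenère-style cipher with numeric key [1,3]: position i shifts by key[i mod 2].
For industry: i+1=j, n+3=q, d+1=e, u+3=x, s+1=t, t+3=w, r+1=s, y+3=b.

jqextwsb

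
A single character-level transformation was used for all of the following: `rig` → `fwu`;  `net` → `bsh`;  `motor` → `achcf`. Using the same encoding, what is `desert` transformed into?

rsgsfh

Compare letters: r→f is +14, i→w is +14, g→u is +14 — a constant shift. This is a Caesar cipher with shift 14.
On desert: d+14=r, e+14=s, s+14=g, e+14=s, r+14=f, t+14=h.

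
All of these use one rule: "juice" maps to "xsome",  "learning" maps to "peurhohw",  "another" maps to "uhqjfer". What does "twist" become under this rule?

j(9)→x(23) and u(20)→s(18) fit y≡9x+20 (mod 26); the inverse of 9 mod 26 is 3. Treating letters as 0–25, the rule is x ↦ 9x + 20 (mod 26).
On twist: t(19)→9·19+20≡9=j; w(22)→9·22+20≡10=k; i(8)→9·8+20≡14=o; s(18)→9·18+20≡0=a; t(19)→9·19+20≡9=j (all mod 26).

jkoaj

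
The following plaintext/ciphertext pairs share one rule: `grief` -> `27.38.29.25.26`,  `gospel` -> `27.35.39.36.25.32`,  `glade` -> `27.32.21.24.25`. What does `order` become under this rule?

g is letter #7 and maps to 27: an offset of 20. Each letter is replaced by its alphabet position (a=1..z=26) + 20.
On order: o=15→35, r=18→38, d=4→24, e=5→25, r=18→38.

35.38.24.25.38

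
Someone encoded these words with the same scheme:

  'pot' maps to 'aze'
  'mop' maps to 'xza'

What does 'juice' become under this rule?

uftnp

Compare letters: p→a is +11, o→z is +11, t→e is +11 — a constant shift. It's a constant shift of +11 (ROT11).
Applying it to juice: j+11=u, u+11=f, i+11=t, c+11=n, e+11=p.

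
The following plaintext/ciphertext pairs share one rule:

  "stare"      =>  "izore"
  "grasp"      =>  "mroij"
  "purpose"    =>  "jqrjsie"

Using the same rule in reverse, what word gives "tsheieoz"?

loveseat

Treating letters as 0–25, the rule is x ↦ 17x + 14 (mod 26).
Decoding tsheieoz: t(19)→23·(19−14)≡11=l; s(18)→23·(18−14)≡14=o; h(7)→23·(7−14)≡21=v; e(4)→23·(4−14)≡4=e; i(8)→23·(8−14)≡18=s; e(4)→23·(4−14)≡4=e; o(14)→23·(14−14)≡0=a; z(25)→23·(25−14)≡19=t (all mod 26).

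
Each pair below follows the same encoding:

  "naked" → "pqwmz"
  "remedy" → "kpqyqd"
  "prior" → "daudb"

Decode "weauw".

kiosk

The output letters match the input read backwards, each shifted +12: naked reversed is dekan. Read the word backwards and shift each letter +12.
Reversing it on weauw: shift back: w−12=k, e−12=s, a−12=o, u−12=i, w−12=k → ksoik; then reverse → kiosk.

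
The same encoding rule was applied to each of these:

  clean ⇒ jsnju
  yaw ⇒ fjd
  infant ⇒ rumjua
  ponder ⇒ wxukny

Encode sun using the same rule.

zdu

Two shifts are in play — +9 for a/e/i/o/u, +7 for every other letter.
Applying it to sun: s(cons)+7=z, u(vowel)+9=d, n(cons)+7=u.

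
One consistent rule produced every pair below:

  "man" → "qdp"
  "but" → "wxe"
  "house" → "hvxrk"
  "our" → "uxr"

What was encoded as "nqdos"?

plank

The output letters match the input read backwards, each shifted +3: man reversed is nam. Read the word backwards and shift each letter +3.
Reversing it on nqdos: shift back: n−3=k, q−3=n, d−3=a, o−3=l, s−3=p → knalp; then reverse → plank.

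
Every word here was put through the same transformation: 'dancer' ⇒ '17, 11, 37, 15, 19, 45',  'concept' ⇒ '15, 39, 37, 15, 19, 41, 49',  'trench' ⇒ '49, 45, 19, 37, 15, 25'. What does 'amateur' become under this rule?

11, 35, 11, 49, 19, 51, 45

d(#4)→17 and a(#1)→11: differences scale by 2, so n = 2·pos + 9. Each letter becomes 2×(its alphabet position, a=1..z=26) + 9.
On amateur: a=1→11, m=13→35, a=1→11, t=20→49, e=5→19, u=21→51, r=18→45.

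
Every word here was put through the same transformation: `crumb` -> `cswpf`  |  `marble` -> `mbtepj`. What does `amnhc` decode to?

In crumb: c→c is +0, r→s is +1, u→w is +2, m→p is +3 — the shift increases by 1 each position. Letter i (0-indexed) is shifted by i+0, so successive shifts are 0, 1, 2, ….
Decoding amnhc: a−0=a, m−1=l, n−2=l, h−3=e, c−4=y.

alley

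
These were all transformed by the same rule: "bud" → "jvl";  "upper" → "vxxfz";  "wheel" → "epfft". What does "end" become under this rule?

Vowels shift forward by 1 and consonants shift forward by 8.
For end: e(vowel)+1=f, n(cons)+8=v, d(cons)+8=l.

fvl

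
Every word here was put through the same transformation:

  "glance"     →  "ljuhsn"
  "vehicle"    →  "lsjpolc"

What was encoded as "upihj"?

cabin

The output letters match the input read backwards, each shifted +7: glance reversed is ecnalg. Two steps: reverse the string, then apply a Caesar shift of +7.
Reversing it on upihj: shift back: u−7=n, p−7=i, i−7=b, h−7=a, j−7=c → nibac; then reverse → cabin.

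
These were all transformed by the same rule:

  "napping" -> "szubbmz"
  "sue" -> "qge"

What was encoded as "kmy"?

The output letters match the input read backwards, each shifted +12: napping reversed is gnippan. Two steps: reverse the string, then apply a Caesar shift of +12.
Decoding kmy: shift back: k−12=y, m−12=a, y−12=m → yam; then reverse → may.

may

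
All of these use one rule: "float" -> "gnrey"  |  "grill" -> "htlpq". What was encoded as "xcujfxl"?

In float: f→g is +1, l→n is +2, o→r is +3, a→e is +4 — the shift increases by 1 each position. The shift increases by 1 at each position, starting from +1: 1, 2, 3, ….
Reversing it on xcujfxl: x−1=w, c−2=a, u−3=r, j−4=f, f−5=a, x−6=r, l−7=e.

warfare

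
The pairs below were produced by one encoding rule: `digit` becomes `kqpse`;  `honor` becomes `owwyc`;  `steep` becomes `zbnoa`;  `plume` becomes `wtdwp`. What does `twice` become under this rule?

aermp

In digit: d→k is +7, i→q is +8, g→p is +9, i→s is +10 — the shift increases by 1 each position. Letter i (0-indexed) is shifted by i+7, so successive shifts are 7, 8, 9, ….
On twice: t+7=a, w+8=e, i+9=r, c+10=m, e+11=p.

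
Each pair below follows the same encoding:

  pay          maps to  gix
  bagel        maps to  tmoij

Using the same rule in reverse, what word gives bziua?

The output letters match the input read backwards, each shifted +8: pay reversed is yap. Read the word backwards and shift each letter +8.
Reversing it on bziua: shift back: b−8=t, z−8=r, i−8=a, u−8=m, a−8=s → trams; then reverse → smart.

smart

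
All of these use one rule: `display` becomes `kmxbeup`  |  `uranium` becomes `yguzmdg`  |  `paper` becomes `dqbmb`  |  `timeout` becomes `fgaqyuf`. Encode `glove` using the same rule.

Read the word backwards and shift each letter +12.
Applying it to glove: reverse → evolg; then shift: e+12=q, v+12=h, o+12=a, l+12=x, g+12=s.

qhaxs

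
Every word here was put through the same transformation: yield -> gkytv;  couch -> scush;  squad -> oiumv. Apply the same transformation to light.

tkehr

y(24)→g(6) and i(8)→k(10) fit y≡3x+12 (mod 26); the inverse of 3 mod 26 is 9. Each letter's alphabet position (a=0..z=25) is mapped through 3·x+12 mod 26 — an affine cipher.
On light: l(11)→3·11+12≡19=t; i(8)→3·8+12≡10=k; g(6)→3·6+12≡4=e; h(7)→3·7+12≡7=h; t(19)→3·19+12≡17=r (all mod 26).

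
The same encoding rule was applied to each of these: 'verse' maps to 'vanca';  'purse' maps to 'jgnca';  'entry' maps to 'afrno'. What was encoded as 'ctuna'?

shore

This is an affine cipher: with a=0,…,z=25, each position x becomes (15x+18) mod 26.
Decoding ctuna: c(2)→7·(2−18)≡18=s; t(19)→7·(19−18)≡7=h; u(20)→7·(20−18)≡14=o; n(13)→7·(13−18)≡17=r; a(0)→7·(0−18)≡4=e (all mod 26).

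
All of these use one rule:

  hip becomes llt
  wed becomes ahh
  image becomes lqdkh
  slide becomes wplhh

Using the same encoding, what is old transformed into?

rph

The shift depends on letter class: consonant h→l is +4, but vowel i→l is +3. Vowels shift forward by 3 and consonants shift forward by 4.
Applying it to old: o(vowel)+3=r, l(cons)+4=p, d(cons)+4=h.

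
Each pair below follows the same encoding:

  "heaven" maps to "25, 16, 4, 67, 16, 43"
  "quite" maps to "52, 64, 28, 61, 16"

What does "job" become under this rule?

Each letter becomes 3×(its alphabet position, a=1..z=26) + 1.
On job: j=10→31, o=15→46, b=2→7.

31, 46, 7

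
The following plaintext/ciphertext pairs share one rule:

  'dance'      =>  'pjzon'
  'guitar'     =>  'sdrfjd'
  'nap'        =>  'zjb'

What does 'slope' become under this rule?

The shift depends on letter class: consonant d→p is +12, but vowel a→j is +9. The rule splits by letter class: vowels +9, consonants +12.
For slope: s(cons)+12=e, l(cons)+12=x, o(vowel)+9=x, p(cons)+12=b, e(vowel)+9=n.

exxbn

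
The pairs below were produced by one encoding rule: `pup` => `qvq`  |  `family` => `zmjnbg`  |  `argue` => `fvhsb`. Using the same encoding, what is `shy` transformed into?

The output letters match the input read backwards, each shifted +1: pup reversed is pup. The word is reversed, then every letter is shifted forward by 1.
Applying it to shy: reverse → yhs; then shift: y+1=z, h+1=i, s+1=t.

zit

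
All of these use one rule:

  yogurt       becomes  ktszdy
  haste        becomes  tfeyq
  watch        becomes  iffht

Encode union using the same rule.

The shifts repeat in a cycle of length 2: positions 0,1,… shift by +12, +5, then the pattern repeats.
For union: u+12=g, n+5=s, i+12=u, o+5=t, n+12=z.

gsutz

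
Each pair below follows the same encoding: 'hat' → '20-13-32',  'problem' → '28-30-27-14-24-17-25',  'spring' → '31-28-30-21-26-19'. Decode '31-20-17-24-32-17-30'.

Each letter is replaced by its alphabet position (a=1..z=26) + 12.
Decoding 31-20-17-24-32-17-30: 31→(31−12)÷1=19=s, 20→(20−12)÷1=8=h, 17→(17−12)÷1=5=e, 24→(24−12)÷1=12=l, 32→(32−12)÷1=20=t, 17→(17−12)÷1=5=e, 30→(30−12)÷1=18=r.

shelter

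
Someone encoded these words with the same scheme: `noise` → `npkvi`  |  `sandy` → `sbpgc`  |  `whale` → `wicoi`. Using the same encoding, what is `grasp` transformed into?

gscvt

Letter i (0-indexed) is shifted by i+0, so successive shifts are 0, 1, 2, ….
On grasp: g+0=g, r+1=s, a+2=c, s+3=v, p+4=t.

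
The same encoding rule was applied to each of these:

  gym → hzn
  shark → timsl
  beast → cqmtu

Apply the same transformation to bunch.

The shift depends on letter class: consonant g→h is +1, but vowel a→m is +12. Vowels shift forward by 12 and consonants shift forward by 1.
For bunch: b(cons)+1=c, u(vowel)+12=g, n(cons)+1=o, c(cons)+1=d, h(cons)+1=i.

cgodi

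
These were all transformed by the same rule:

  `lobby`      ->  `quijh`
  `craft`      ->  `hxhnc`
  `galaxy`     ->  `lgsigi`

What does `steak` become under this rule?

xzlit

In lobby: l→q is +5, o→u is +6, b→i is +7, b→j is +8 — the shift increases by 1 each position. Each letter shifts forward by (position + 5), i.e. 5, 6, 7, … — the shift grows by one for each successive letter.
Applying it to steak: s+5=x, t+6=z, e+7=l, a+8=i, k+9=t.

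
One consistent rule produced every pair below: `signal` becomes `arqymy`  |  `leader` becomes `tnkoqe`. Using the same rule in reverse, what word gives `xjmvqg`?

packet

In signal: s→a is +8, i→r is +9, g→q is +10, n→y is +11 — the shift increases by 1 each position. Each letter shifts forward by (position + 8), i.e. 8, 9, 10, … — the shift grows by one for each successive letter.
Reversing it on xjmvqg: x−8=p, j−9=a, m−10=c, v−11=k, q−12=e, g−13=t.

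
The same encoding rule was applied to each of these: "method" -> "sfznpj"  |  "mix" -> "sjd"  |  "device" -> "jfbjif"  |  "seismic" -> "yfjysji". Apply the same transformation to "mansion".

sbtyjpt

Vowels shift forward by 1 and consonants shift forward by 6.
On mansion: m(cons)+6=s, a(vowel)+1=b, n(cons)+6=t, s(cons)+6=y, i(vowel)+1=j, o(vowel)+1=p, n(cons)+6=t.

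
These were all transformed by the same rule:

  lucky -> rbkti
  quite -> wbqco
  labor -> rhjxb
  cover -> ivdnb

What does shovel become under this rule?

yoweow

The shift increases by 1 at each position, starting from +6: 6, 7, 8, ….
For shovel: s+6=y, h+7=o, o+8=w, v+9=e, e+10=o, l+11=w.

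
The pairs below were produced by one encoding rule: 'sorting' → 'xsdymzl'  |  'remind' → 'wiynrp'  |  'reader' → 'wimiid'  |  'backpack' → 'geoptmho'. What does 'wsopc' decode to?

Shifts by position in sorting: pos 0: s→x (+5), pos 1: o→s (+4), pos 2: r→d (+12), pos 3: t→y (+5), pos 4: i→m (+4), pos 5: n→z (+12) — repeating every 3. The shifts repeat in a cycle of length 3: positions 0,1,… shift by +5, +4, +12, then the pattern repeats.
Reversing it on wsopc: w−5=r, s−4=o, o−12=c, p−5=k, c−4=y.

rocky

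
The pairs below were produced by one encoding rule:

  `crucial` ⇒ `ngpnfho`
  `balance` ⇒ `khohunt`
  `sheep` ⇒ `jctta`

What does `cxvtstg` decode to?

however

c(2)→n(13) and r(17)→g(6) fit y≡3x+7 (mod 26); the inverse of 3 mod 26 is 9. Treating letters as 0–25, the rule is x ↦ 3x + 7 (mod 26).
Reversing it on cxvtstg: c(2)→9·(2−7)≡7=h; x(23)→9·(23−7)≡14=o; v(21)→9·(21−7)≡22=w; t(19)→9·(19−7)≡4=e; s(18)→9·(18−7)≡21=v; t(19)→9·(19−7)≡4=e; g(6)→9·(6−7)≡17=r (all mod 26).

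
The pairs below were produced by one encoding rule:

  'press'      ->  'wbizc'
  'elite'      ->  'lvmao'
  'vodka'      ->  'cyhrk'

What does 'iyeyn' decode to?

Shifts by position in press: pos 0: p→w (+7), pos 1: r→b (+10), pos 2: e→i (+4), pos 3: s→z (+7), pos 4: s→c (+10) — repeating every 3. The shifts repeat in a cycle of length 3: positions 0,1,… shift by +7, +10, +4, then the pattern repeats.
Undoing it on iyeyn: i−7=b, y−10=o, e−4=a, y−7=r, n−10=d.

board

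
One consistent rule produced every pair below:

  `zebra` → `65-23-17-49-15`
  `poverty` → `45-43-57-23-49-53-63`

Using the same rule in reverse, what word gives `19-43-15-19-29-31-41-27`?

z(#26)→65 and e(#5)→23: differences scale by 2, so n = 2·pos + 13. With a=1..z=26, the number is 2·pos + 13.
Decoding 19-43-15-19-29-31-41-27: 19→(19−13)÷2=3=c, 43→(43−13)÷2=15=o, 15→(15−13)÷2=1=a, 19→(19−13)÷2=3=c, 29→(29−13)÷2=8=h, 31→(31−13)÷2=9=i, 41→(41−13)÷2=14=n, 27→(27−13)÷2=7=g.

coaching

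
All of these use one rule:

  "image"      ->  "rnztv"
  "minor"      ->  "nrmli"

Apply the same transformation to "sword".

Each pair mirrors across the alphabet (i↔r, m↔n, a↔z): positions sum to 25. Letters are reflected about the middle of the alphabet (position → 25−position): Atbash.
On sword: s↔h, w↔d, o↔l, r↔i, d↔w.

hdliw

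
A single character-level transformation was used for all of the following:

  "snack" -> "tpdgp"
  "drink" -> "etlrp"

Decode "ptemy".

Each letter shifts forward by (position + 1), i.e. 1, 2, 3, … — the shift grows by one for each successive letter.
Decoding ptemy: p−1=o, t−2=r, e−3=b, m−4=i, y−5=t.

orbit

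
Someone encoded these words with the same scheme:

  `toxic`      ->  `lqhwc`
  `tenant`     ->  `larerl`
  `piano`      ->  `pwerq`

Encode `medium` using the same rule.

This is an affine cipher: with a=0,…,z=25, each position x becomes (25x+4) mod 26.
On medium: m(12)→25·12+4≡18=s; e(4)→25·4+4≡0=a; d(3)→25·3+4≡1=b; i(8)→25·8+4≡22=w; u(20)→25·20+4≡10=k; m(12)→25·12+4≡18=s (all mod 26).

sabwks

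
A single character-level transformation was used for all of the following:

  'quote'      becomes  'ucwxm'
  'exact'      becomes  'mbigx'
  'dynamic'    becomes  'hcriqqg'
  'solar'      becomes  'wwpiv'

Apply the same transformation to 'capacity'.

The shift depends on letter class: consonant q→u is +4, but vowel u→c is +8. The rule splits by letter class: vowels +8, consonants +4.
On capacity: c(cons)+4=g, a(vowel)+8=i, p(cons)+4=t, a(vowel)+8=i, c(cons)+4=g, i(vowel)+8=q, t(cons)+4=x, y(cons)+4=c.

gitigqxc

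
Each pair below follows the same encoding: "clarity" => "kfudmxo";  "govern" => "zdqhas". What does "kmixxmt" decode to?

hallway

The output letters match the input read backwards, each shifted +12: clarity reversed is ytiralc. Read the word backwards and shift each letter +12.
Undoing it on kmixxmt: shift back: k−12=y, m−12=a, i−12=w, x−12=l, x−12=l, m−12=a, t−12=h → yawllah; then reverse → hallway.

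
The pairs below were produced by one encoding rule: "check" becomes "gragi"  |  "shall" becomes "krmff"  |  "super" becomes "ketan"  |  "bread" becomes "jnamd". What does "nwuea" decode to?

rogue

c(2)→g(6) and h(7)→r(17) fit y≡23x+12 (mod 26); the inverse of 23 mod 26 is 17. This is an affine cipher: with a=0,…,z=25, each position x becomes (23x+12) mod 26.
Undoing it on nwuea: n(13)→17·(13−12)≡17=r; w(22)→17·(22−12)≡14=o; u(20)→17·(20−12)≡6=g; e(4)→17·(4−12)≡20=u; a(0)→17·(0−12)≡4=e (all mod 26).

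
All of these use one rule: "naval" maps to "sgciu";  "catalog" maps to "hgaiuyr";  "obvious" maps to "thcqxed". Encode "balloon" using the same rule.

The shift increases by 1 at each position, starting from +5: 5, 6, 7, ….
Applying it to balloon: b+5=g, a+6=g, l+7=s, l+8=t, o+9=x, o+10=y, n+11=y.

ggstxyy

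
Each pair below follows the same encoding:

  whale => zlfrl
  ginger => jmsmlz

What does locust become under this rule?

Letter i (0-indexed) is shifted by i+3, so successive shifts are 3, 4, 5, ….
On locust: l+3=o, o+4=s, c+5=h, u+6=a, s+7=z, t+8=b.

oshazb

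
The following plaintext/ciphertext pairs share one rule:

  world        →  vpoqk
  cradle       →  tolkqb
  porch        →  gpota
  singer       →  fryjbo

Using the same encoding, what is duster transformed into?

knfwbo

w(22)→v(21) and o(14)→p(15) fit y≡17x+11 (mod 26); the inverse of 17 mod 26 is 23. Treating letters as 0–25, the rule is x ↦ 17x + 11 (mod 26).
Applying it to duster: d(3)→17·3+11≡10=k; u(20)→17·20+11≡13=n; s(18)→17·18+11≡5=f; t(19)→17·19+11≡22=w; e(4)→17·4+11≡1=b; r(17)→17·17+11≡14=o (all mod 26).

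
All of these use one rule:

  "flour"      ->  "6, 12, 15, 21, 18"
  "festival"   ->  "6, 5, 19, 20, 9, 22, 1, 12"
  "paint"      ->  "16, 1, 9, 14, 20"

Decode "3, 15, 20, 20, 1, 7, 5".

cottage

f is letter #6 and maps to 6: an offset of 0. Letters become their 1-indexed alphabet positions: a=1 … z=26.
Undoing it on 3, 15, 20, 20, 1, 7, 5: 3=c, 15=o, 20=t, 20=t, 1=a, 7=g, 5=e.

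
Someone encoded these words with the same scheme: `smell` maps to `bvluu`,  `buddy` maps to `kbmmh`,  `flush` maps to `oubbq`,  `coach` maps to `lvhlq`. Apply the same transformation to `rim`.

The shift depends on letter class: consonant s→b is +9, but vowel e→l is +7. The rule splits by letter class: vowels +7, consonants +9.
For rim: r(cons)+9=a, i(vowel)+7=p, m(cons)+9=v.

apv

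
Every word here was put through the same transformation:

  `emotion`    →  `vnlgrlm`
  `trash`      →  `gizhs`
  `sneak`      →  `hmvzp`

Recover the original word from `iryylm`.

ribbon

Each pair mirrors across the alphabet (e↔v, m↔n, o↔l): positions sum to 25. Letters are reflected about the middle of the alphabet (position → 25−position): Atbash.
Undoing it on iryylm: i↔r, r↔i, y↔b, y↔b, l↔o, m↔n.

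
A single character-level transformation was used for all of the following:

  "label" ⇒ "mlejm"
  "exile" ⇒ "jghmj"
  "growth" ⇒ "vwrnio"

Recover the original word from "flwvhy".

This is an affine cipher: with a=0,…,z=25, each position x becomes (19x+11) mod 26.
Reversing it on flwvhy: f(5)→11·(5−11)≡12=m; l(11)→11·(11−11)≡0=a; w(22)→11·(22−11)≡17=r; v(21)→11·(21−11)≡6=g; h(7)→11·(7−11)≡8=i; y(24)→11·(24−11)≡13=n (all mod 26).

margin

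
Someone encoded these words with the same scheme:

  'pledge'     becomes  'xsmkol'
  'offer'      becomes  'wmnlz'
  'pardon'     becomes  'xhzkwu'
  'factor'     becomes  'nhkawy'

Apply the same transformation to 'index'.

Shifts by position in pledge: pos 0: p→x (+8), pos 1: l→s (+7), pos 2: e→m (+8), pos 3: d→k (+7) — repeating every 2. The shifts repeat in a cycle of length 2: positions 0,1,… shift by +8, +7, then the pattern repeats.
Applying it to index: i+8=q, n+7=u, d+8=l, e+7=l, x+8=f.

qullf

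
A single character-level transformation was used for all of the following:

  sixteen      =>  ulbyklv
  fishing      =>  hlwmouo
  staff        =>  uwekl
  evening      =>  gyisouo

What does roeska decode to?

planet

Each letter shifts forward by (position + 2), i.e. 2, 3, 4, … — the shift grows by one for each successive letter.
Decoding roeska: r−2=p, o−3=l, e−4=a, s−5=n, k−6=e, a−7=t.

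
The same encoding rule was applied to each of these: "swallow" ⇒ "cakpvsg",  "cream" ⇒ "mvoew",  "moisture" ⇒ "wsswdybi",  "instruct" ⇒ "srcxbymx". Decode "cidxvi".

Shifts by position in swallow: pos 0: s→c (+10), pos 1: w→a (+4), pos 2: a→k (+10), pos 3: l→p (+4) — repeating every 2. The shifts repeat in a cycle of length 2: positions 0,1,… shift by +10, +4, then the pattern repeats.
Undoing it on cidxvi: c−10=s, i−4=e, d−10=t, x−4=t, v−10=l, i−4=e.

settle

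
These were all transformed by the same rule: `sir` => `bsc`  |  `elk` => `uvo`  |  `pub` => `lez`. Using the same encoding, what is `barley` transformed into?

iovbkl

Read the word backwards and shift each letter +10.
Applying it to barley: reverse → yelrab; then shift: y+10=i, e+10=o, l+10=v, r+10=b, a+10=k, b+10=l.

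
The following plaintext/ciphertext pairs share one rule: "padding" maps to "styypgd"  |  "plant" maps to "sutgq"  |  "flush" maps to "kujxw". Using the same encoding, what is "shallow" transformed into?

p(15)→s(18) and a(0)→t(19) fit y≡19x+19 (mod 26); the inverse of 19 mod 26 is 11. Each letter's alphabet position (a=0..z=25) is mapped through 19·x+19 mod 26 — an affine cipher.
On shallow: s(18)→19·18+19≡23=x; h(7)→19·7+19≡22=w; a(0)→19·0+19≡19=t; l(11)→19·11+19≡20=u; l(11)→19·11+19≡20=u; o(14)→19·14+19≡25=z; w(22)→19·22+19≡21=v (all mod 26).

xwtuuzv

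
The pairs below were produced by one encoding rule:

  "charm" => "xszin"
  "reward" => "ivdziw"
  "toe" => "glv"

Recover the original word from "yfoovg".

bullet

Each pair mirrors across the alphabet (c↔x, h↔s, a↔z): positions sum to 25. This is the alphabet-reversal cipher (Atbash): a becomes z, b becomes y, etc.
Reversing it on yfoovg: y↔b, f↔u, o↔l, o↔l, v↔e, g↔t.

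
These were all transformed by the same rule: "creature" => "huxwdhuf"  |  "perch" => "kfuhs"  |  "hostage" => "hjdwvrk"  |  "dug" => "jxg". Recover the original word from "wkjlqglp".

midnight

The output letters match the input read backwards, each shifted +3: creature reversed is erutaerc. Read the word backwards and shift each letter +3.
Undoing it on wkjlqglp: shift back: w−3=t, k−3=h, j−3=g, l−3=i, q−3=n, g−3=d, l−3=i, p−3=m → thgindim; then reverse → midnight.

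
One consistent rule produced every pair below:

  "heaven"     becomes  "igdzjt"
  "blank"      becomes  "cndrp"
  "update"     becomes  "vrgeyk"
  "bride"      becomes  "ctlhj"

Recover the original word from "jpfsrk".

income

In heaven: h→i is +1, e→g is +2, a→d is +3, v→z is +4 — the shift increases by 1 each position. Letter i (0-indexed) is shifted by i+1, so successive shifts are 1, 2, 3, ….
Reversing it on jpfsrk: j−1=i, p−2=n, f−3=c, s−4=o, r−5=m, k−6=e.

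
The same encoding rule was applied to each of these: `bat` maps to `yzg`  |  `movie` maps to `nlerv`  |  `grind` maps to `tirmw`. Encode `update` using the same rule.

fkwzgv

Each pair mirrors across the alphabet (b↔y, a↔z, t↔g): positions sum to 25. This is the alphabet-reversal cipher (Atbash): a becomes z, b becomes y, etc.
For update: u↔f, p↔k, d↔w, a↔z, t↔g, e↔v.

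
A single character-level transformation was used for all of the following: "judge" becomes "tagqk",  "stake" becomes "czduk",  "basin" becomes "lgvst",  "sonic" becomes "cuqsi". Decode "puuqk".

Shifts by position in judge: pos 0: j→t (+10), pos 1: u→a (+6), pos 2: d→g (+3), pos 3: g→q (+10), pos 4: e→k (+6) — repeating every 3. A repeating key of period 3 is used — shifts +10, +6, +3 over and over.
Undoing it on puuqk: p−10=f, u−6=o, u−3=r, q−10=g, k−6=e.

forge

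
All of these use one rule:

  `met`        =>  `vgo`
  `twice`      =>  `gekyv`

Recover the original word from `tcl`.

jar

The output letters match the input read backwards, each shifted +2: met reversed is tem. The word is reversed, then every letter is shifted forward by 2.
Decoding tcl: shift back: t−2=r, c−2=a, l−2=j → raj; then reverse → jar.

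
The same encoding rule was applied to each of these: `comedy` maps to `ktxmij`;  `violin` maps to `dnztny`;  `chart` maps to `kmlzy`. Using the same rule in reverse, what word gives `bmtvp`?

think

Shifts by position in comedy: pos 0: c→k (+8), pos 1: o→t (+5), pos 2: m→x (+11), pos 3: e→m (+8), pos 4: d→i (+5), pos 5: y→j (+11) — repeating every 3. The shifts repeat in a cycle of length 3: positions 0,1,… shift by +8, +5, +11, then the pattern repeats.
Decoding bmtvp: b−8=t, m−5=h, t−11=i, v−8=n, p−5=k.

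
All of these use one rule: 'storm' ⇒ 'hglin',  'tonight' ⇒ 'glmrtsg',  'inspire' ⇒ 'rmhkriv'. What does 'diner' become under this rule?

wrmvi

Each pair mirrors across the alphabet (s↔h, t↔g, o↔l): positions sum to 25. Each letter is replaced by its mirror in the alphabet: a↔z, b↔y, c↔x, and so on (the Atbash cipher).
On diner: d↔w, i↔r, n↔m, e↔v, r↔i.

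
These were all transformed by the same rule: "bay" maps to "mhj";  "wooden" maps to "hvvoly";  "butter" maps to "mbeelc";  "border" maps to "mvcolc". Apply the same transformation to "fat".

The shift depends on letter class: consonant b→m is +11, but vowel a→h is +7. Two shifts are in play — +7 for a/e/i/o/u, +11 for every other letter.
For fat: f(cons)+11=q, a(vowel)+7=h, t(cons)+11=e.

qhe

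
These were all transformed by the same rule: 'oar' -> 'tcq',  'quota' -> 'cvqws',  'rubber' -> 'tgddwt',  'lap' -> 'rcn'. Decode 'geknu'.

slice

The output letters match the input read backwards, each shifted +2: oar reversed is rao. Read the word backwards and shift each letter +2.
Reversing it on geknu: shift back: g−2=e, e−2=c, k−2=i, n−2=l, u−2=s → ecils; then reverse → slice.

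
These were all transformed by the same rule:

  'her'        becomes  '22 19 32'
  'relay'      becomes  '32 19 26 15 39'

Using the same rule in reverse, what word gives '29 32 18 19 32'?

Each letter is replaced by its alphabet position (a=1..z=26) + 14.
Decoding 29 32 18 19 32: 29→(29−14)÷1=15=o, 32→(32−14)÷1=18=r, 18→(18−14)÷1=4=d, 19→(19−14)÷1=5=e, 32→(32−14)÷1=18=r.

order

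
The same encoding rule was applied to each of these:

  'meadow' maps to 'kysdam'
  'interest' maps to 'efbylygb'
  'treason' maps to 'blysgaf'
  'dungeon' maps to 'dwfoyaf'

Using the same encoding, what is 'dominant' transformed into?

dakefsfb

m(12)→k(10) and e(4)→y(24) fit y≡21x+18 (mod 26); the inverse of 21 mod 26 is 5. Each letter's alphabet position (a=0..z=25) is mapped through 21·x+18 mod 26 — an affine cipher.
On dominant: d(3)→21·3+18≡3=d; o(14)→21·14+18≡0=a; m(12)→21·12+18≡10=k; i(8)→21·8+18≡4=e; n(13)→21·13+18≡5=f; a(0)→21·0+18≡18=s; n(13)→21·13+18≡5=f; t(19)→21·19+18≡1=b (all mod 26).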